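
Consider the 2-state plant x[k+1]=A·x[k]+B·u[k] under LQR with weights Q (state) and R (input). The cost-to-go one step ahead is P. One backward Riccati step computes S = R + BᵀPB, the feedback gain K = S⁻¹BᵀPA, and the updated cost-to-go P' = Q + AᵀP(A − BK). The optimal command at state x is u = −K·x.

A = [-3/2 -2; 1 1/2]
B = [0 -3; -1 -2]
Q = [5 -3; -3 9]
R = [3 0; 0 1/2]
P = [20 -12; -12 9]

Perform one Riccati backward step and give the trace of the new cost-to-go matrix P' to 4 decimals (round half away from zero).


27.8496

BᵀP = [12.0000 -9.0000; -36.0000 18.0000]
S = R + BᵀPB = [3 0; 0 1/2] + [9.0000 -18.0000; -18.0000 72.0000] = [12.0000 -18.0000; -18.0000 72.5000]
BᵀPA = [-27.0000 -28.5000; 72.0000 81.0000]
K = S⁻¹·BᵀPA = [-1.2115 -1.1140; 0.6923 0.8407]
A−BK = [0.5769 0.5220; 1.1731 1.0673]
AᵀP(A−BK) = [7.4423 6.8942; 6.8942 6.4073]
P' = Q + AᵀP(A−BK) = [12.4423 3.8942; 3.8942 15.4073]
tr(P') = 27.8496


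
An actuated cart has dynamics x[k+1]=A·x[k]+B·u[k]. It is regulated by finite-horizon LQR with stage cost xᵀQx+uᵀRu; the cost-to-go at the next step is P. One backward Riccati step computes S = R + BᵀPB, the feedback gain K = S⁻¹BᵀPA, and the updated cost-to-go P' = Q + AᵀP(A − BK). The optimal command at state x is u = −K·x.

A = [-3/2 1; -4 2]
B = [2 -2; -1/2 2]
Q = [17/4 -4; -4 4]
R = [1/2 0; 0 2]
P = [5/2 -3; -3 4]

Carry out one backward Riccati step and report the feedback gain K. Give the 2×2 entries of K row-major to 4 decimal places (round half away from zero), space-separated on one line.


BᵀP = [6.5000 -8.0000; -11.0000 14.0000]
S = R + BᵀPB = [1/2 0; 0 2] + [17.0000 -29.0000; -29.0000 50.0000] = [17.5000 -29.0000; -29.0000 52.0000]
BᵀPA = [22.2500 -9.5000; -39.5000 17.0000]
K = S⁻¹·BᵀPA = [0.1667 -0.0145; -0.6667 0.3188]
A−BK = [-3.1667 1.6667; -2.5833 1.3551]
AᵀP(A−BK) = [3.5833 -1.8333; -1.8333 0.9420]
P' = Q + AᵀP(A−BK) = [7.8333 -5.8333; -5.8333 4.9420]
tr(P') = 12.7754

0.1667 -0.0145 -0.6667 0.3188


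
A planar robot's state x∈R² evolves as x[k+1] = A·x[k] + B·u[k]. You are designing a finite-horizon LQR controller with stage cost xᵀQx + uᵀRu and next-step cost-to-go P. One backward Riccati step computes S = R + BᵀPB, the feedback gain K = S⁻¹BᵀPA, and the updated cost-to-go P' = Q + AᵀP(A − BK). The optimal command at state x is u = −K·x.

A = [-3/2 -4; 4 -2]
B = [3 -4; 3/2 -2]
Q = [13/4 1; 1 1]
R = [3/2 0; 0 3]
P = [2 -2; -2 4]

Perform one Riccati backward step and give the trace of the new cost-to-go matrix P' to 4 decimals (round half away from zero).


95.9797

BᵀP = [3.0000 0.0000; -4.0000 0.0000]
S = R + BᵀPB = [3/2 0; 0 3] + [9.0000 -12.0000; -12.0000 16.0000] = [10.5000 -12.0000; -12.0000 19.0000]
BᵀPA = [-4.5000 -12.0000; 6.0000 16.0000]
K = S⁻¹·BᵀPA = [-0.2432 -0.6486; 0.1622 0.4324]
A−BK = [-0.1216 -0.3243; 4.6892 -0.1622]
AᵀP(A−BK) = [90.4324 0.4865; 0.4865 1.2973]
P' = Q + AᵀP(A−BK) = [93.6824 1.4865; 1.4865 2.2973]
tr(P') = 95.9797


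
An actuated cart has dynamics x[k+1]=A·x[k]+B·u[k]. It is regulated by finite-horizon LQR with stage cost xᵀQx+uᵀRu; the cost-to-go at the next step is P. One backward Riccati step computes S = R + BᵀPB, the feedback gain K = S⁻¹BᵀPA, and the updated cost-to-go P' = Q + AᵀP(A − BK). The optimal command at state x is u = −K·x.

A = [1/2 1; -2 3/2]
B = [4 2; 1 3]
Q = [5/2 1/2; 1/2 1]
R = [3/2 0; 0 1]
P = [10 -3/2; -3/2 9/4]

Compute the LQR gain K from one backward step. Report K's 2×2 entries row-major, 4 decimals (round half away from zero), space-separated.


0.5091 0.0147 -0.7682 0.4661

BᵀP = [38.5000 -3.7500; 15.5000 3.7500]
S = R + BᵀPB = [3/2 0; 0 1] + [150.2500 65.7500; 65.7500 42.2500] = [151.7500 65.7500; 65.7500 43.2500]
BᵀPA = [26.7500 32.8750; 0.2500 21.1250]
K = S⁻¹·BᵀPA = [0.5091 0.0147; -0.7682 0.4661]
A−BK = [-0.0001 0.0090; -0.2045 0.0869]
AᵀP(A−BK) = [1.0730 -0.3841; -0.3841 0.2331]
P' = Q + AᵀP(A−BK) = [3.5730 0.1159; 0.1159 1.2331]
tr(P') = 4.8061


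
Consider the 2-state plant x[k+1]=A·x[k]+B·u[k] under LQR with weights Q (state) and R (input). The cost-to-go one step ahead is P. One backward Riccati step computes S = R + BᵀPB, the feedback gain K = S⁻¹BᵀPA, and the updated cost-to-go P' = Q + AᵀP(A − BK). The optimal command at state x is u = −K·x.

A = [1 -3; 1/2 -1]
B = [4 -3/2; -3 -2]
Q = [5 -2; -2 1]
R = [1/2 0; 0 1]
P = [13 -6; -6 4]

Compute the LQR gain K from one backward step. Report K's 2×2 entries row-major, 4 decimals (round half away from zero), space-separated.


0.1044 -0.3712 -0.3469 0.9024

BᵀP = [70.0000 -36.0000; -7.5000 1.0000]
S = R + BᵀPB = [1/2 0; 0 1] + [388.0000 -33.0000; -33.0000 9.2500] = [388.5000 -33.0000; -33.0000 10.2500]
BᵀPA = [52.0000 -174.0000; -7.0000 21.5000]
K = S⁻¹·BᵀPA = [0.1044 -0.3712; -0.3469 0.9024]
A−BK = [0.0622 -0.1615; 0.1194 -0.3089]
AᵀP(A−BK) = [0.1440 -0.3795; -0.3795 1.0053]
P' = Q + AᵀP(A−BK) = [5.1440 -2.3795; -2.3795 2.0053]
tr(P') = 7.1493


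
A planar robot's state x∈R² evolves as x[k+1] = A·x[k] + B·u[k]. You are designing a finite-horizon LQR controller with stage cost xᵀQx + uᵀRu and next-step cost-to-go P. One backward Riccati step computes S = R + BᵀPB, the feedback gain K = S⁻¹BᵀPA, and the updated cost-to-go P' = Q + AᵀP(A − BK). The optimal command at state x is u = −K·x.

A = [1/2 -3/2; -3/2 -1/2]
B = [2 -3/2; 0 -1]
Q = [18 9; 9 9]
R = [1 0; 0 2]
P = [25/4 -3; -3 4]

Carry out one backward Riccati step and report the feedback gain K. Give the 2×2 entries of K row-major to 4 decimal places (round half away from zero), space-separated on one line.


BᵀP = [12.5000 -6.0000; -6.3750 0.5000]
S = R + BᵀPB = [1 0; 0 2] + [25.0000 -12.7500; -12.7500 9.0625] = [26.0000 -12.7500; -12.7500 11.0625]
BᵀPA = [15.2500 -15.7500; -3.9375 9.3125]
K = S⁻¹·BᵀPA = [0.9475 -0.4438; 0.7361 0.3303]
A−BK = [-0.2909 -0.1169; -0.7639 -0.1697]
AᵀP(A−BK) = [3.5112 0.3808; 0.3808 0.4968]
P' = Q + AᵀP(A−BK) = [21.5112 9.3808; 9.3808 9.4968]
tr(P') = 31.0080

0.9475 -0.4438 0.7361 0.3303


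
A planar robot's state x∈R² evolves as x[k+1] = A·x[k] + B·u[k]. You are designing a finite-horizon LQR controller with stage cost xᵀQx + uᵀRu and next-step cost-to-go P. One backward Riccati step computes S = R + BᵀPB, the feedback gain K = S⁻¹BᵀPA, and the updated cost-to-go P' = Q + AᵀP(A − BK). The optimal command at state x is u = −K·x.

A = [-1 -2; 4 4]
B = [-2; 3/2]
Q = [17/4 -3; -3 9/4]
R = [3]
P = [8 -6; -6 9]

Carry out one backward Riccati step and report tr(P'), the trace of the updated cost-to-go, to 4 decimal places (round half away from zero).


BᵀP = [-25.0000 25.5000]
S = R + BᵀPB = [3] + [88.2500] = [91.2500]
BᵀPA = [127.0000 152.0000]
K = S⁻¹·BᵀPA = [1.3918 1.6658]
A−BK = [1.7836 1.3315; 1.9123 1.5014]
AᵀP(A−BK) = [23.2438 20.4493; 20.4493 18.8055]
P' = Q + AᵀP(A−BK) = [27.4938 17.4493; 17.4493 21.0555]
tr(P') = 48.5493

48.5493


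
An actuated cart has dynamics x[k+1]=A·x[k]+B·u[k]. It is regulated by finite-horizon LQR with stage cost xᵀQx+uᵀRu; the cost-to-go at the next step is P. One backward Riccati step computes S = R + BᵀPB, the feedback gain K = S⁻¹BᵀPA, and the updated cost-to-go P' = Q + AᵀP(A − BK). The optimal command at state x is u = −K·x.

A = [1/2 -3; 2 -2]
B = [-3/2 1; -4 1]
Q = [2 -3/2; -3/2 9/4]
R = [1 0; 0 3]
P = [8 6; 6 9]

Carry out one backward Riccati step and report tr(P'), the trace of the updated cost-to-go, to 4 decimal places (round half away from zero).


14.3261

BᵀP = [-36.0000 -45.0000; 14.0000 15.0000]
S = R + BᵀPB = [1 0; 0 3] + [234.0000 -81.0000; -81.0000 29.0000] = [235.0000 -81.0000; -81.0000 32.0000]
BᵀPA = [-108.0000 198.0000; 37.0000 -72.0000]
K = S⁻¹·BᵀPA = [-0.4786 0.5255; -0.0553 -0.9197]
A−BK = [-0.1627 -1.2920; 0.1408 1.0219]
AᵀP(A−BK) = [0.3535 0.7883; 0.7883 9.7226]
P' = Q + AᵀP(A−BK) = [2.3535 -0.7117; -0.7117 11.9726]
tr(P') = 14.3261


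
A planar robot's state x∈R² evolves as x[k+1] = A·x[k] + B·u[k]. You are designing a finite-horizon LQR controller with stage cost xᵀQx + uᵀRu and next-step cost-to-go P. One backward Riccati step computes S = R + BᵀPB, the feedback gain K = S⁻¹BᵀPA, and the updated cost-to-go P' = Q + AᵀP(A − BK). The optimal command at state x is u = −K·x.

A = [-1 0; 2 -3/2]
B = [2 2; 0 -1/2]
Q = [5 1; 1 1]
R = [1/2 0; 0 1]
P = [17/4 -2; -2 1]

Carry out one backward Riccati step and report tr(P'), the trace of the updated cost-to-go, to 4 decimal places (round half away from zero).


6.6399

BᵀP = [8.5000 -4.0000; 9.5000 -4.5000]
S = R + BᵀPB = [1/2 0; 0 1] + [17.0000 19.0000; 19.0000 21.2500] = [17.5000 19.0000; 19.0000 22.2500]
BᵀPA = [-16.5000 6.0000; -18.5000 6.7500]
K = S⁻¹·BᵀPA = [-0.5507 0.1850; -0.3612 0.1454]
A−BK = [0.8238 -0.6608; 1.8194 -1.4273]
AᵀP(A−BK) = [0.4813 -0.2577; -0.2577 0.1586]
P' = Q + AᵀP(A−BK) = [5.4813 0.7423; 0.7423 1.1586]
tr(P') = 6.6399


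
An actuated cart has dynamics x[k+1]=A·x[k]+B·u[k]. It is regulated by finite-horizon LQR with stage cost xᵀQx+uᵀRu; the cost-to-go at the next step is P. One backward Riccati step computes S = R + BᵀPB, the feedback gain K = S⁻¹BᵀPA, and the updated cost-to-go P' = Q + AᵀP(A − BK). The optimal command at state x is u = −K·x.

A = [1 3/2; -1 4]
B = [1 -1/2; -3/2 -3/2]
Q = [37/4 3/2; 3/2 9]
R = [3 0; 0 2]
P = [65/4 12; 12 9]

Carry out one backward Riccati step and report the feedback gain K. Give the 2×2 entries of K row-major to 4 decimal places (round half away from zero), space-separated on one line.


0.0662 -0.1100 -0.1542 -2.6368

BᵀP = [-1.7500 -1.5000; -26.1250 -19.5000]
S = R + BᵀPB = [3 0; 0 2] + [0.5000 3.1250; 3.1250 42.3125] = [3.5000 3.1250; 3.1250 44.3125]
BᵀPA = [-0.2500 -8.6250; -6.6250 -117.1875]
K = S⁻¹·BᵀPA = [0.0662 -0.1100; -0.1542 -2.6368]
A−BK = [0.8567 0.2916; -1.1319 -0.1202]
AᵀP(A−BK) = [0.2451 0.8786; 0.8786 14.6123]
P' = Q + AᵀP(A−BK) = [9.4951 2.3786; 2.3786 23.6123]
tr(P') = 33.1074


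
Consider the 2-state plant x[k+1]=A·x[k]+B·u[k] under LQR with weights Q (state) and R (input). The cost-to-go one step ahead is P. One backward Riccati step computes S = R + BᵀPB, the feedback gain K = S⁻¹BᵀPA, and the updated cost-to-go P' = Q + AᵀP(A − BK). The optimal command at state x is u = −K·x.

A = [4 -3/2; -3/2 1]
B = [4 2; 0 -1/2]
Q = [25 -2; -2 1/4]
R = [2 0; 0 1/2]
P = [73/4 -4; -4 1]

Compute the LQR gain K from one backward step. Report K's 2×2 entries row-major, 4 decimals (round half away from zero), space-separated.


BᵀP = [73.0000 -16.0000; 38.5000 -8.5000]
S = R + BᵀPB = [2 0; 0 1/2] + [292.0000 154.0000; 154.0000 81.2500] = [294.0000 154.0000; 154.0000 81.7500]
BᵀPA = [316.0000 -125.5000; 166.7500 -66.2500]
K = S⁻¹·BᵀPA = [0.4819 -0.1794; 1.1319 -0.4725]
A−BK = [-0.1915 0.1625; -0.9341 0.7637]
AᵀP(A−BK) = [1.2159 -0.5294; -0.5294 0.2483]
P' = Q + AᵀP(A−BK) = [26.2159 -2.5294; -2.5294 0.4983]
tr(P') = 26.7142

0.4819 -0.1794 1.1319 -0.4725


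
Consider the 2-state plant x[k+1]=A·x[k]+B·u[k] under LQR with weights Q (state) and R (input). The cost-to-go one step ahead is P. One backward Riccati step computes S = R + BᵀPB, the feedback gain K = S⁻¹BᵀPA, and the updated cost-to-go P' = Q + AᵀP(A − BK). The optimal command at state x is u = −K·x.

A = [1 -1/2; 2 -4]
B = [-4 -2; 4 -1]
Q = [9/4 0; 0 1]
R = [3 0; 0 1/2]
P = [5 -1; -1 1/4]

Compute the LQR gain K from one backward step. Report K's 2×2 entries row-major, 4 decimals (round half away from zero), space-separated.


BᵀP = [-24.0000 5.0000; -9.0000 1.7500]
S = R + BᵀPB = [3 0; 0 1/2] + [116.0000 43.0000; 43.0000 16.2500] = [119.0000 43.0000; 43.0000 16.7500]
BᵀPA = [-14.0000 -8.0000; -5.5000 -2.5000]
K = S⁻¹·BᵀPA = [0.0139 -0.1837; -0.3640 0.3224]
A−BK = [0.3276 -0.5901; 1.5806 -2.9428]
AᵀP(A−BK) = [0.1924 -0.2990; -0.2990 0.5862]
P' = Q + AᵀP(A−BK) = [2.4424 -0.2990; -0.2990 1.5862]
tr(P') = 4.0286

0.0139 -0.1837 -0.3640 0.3224


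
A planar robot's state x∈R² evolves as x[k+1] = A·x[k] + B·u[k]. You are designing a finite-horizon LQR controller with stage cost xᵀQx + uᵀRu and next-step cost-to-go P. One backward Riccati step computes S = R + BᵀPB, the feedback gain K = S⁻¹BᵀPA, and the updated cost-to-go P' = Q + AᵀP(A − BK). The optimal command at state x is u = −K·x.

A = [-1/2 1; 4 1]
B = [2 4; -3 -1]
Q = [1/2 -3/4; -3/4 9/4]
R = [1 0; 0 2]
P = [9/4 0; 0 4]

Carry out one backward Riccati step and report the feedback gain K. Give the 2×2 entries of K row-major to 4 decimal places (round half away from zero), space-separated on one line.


BᵀP = [4.5000 -12.0000; 9.0000 -4.0000]
S = R + BᵀPB = [1 0; 0 2] + [45.0000 30.0000; 30.0000 40.0000] = [46.0000 30.0000; 30.0000 42.0000]
BᵀPA = [-50.2500 -7.5000; -20.5000 5.0000]
K = S⁻¹·BᵀPA = [-1.4491 -0.4506; 0.5470 0.4409]
A−BK = [0.2103 0.1376; 0.1996 0.0891]
AᵀP(A−BK) = [2.9572 1.2716; 1.2716 0.6662]
P' = Q + AᵀP(A−BK) = [3.4572 0.5216; 0.5216 2.9162]
tr(P') = 6.3734

-1.4491 -0.4506 0.5470 0.4409


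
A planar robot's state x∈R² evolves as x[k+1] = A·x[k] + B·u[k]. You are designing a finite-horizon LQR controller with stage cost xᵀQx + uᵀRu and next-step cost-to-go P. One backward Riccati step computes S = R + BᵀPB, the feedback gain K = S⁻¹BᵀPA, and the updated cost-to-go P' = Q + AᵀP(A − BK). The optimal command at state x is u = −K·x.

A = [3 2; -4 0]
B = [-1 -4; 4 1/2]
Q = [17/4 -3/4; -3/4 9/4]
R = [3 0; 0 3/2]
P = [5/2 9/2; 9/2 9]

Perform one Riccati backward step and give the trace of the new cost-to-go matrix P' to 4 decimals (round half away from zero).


BᵀP = [15.5000 31.5000; -7.7500 -13.5000]
S = R + BᵀPB = [3 0; 0 3/2] + [110.5000 -46.2500; -46.2500 24.2500] = [113.5000 -46.2500; -46.2500 25.7500]
BᵀPA = [-79.5000 31.0000; 30.7500 -15.5000]
K = S⁻¹·BᵀPA = [-0.7976 0.1039; -0.2383 -0.4154]
A−BK = [1.2491 0.4422; -0.6906 -0.2077]
AᵀP(A−BK) = [2.4228 0.0302; 0.0302 0.3417]
P' = Q + AᵀP(A−BK) = [6.6728 -0.7198; -0.7198 2.5917]
tr(P') = 9.2645

9.2645


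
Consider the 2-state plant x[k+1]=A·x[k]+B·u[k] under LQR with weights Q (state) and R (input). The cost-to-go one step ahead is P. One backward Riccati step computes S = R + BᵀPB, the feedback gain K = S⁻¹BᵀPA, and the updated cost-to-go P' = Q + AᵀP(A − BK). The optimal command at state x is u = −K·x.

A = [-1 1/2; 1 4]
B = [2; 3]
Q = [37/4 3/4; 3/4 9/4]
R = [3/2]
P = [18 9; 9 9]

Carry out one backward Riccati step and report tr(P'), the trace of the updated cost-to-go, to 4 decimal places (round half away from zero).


BᵀP = [63.0000 45.0000]
S = R + BᵀPB = [3/2] + [261.0000] = [262.5000]
BᵀPA = [-18.0000 211.5000]
K = S⁻¹·BᵀPA = [-0.0686 0.8057]
A−BK = [-0.8629 -1.1114; 1.2057 1.5829]
AᵀP(A−BK) = [7.7657 10.0029; 10.0029 14.0914]
P' = Q + AᵀP(A−BK) = [17.0157 10.7529; 10.7529 16.3414]
tr(P') = 33.3571

33.3571


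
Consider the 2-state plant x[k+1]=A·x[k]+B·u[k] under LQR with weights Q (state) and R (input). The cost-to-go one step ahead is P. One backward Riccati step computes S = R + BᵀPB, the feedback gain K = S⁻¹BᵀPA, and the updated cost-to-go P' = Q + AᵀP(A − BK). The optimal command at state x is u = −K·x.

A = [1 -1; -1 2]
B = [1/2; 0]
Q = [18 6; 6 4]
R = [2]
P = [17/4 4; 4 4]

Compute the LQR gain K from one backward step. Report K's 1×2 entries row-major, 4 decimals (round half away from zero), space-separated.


BᵀP = [2.1250 2.0000]
S = R + BᵀPB = [2] + [1.0625] = [3.0625]
BᵀPA = [0.1250 1.8750]
K = S⁻¹·BᵀPA = [0.0408 0.6122]
A−BK = [0.9796 -1.3061; -1.0000 2.0000]
AᵀP(A−BK) = [0.2449 -0.3265; -0.3265 3.1020]
P' = Q + AᵀP(A−BK) = [18.2449 5.6735; 5.6735 7.1020]
tr(P') = 25.3469

0.0408 0.6122


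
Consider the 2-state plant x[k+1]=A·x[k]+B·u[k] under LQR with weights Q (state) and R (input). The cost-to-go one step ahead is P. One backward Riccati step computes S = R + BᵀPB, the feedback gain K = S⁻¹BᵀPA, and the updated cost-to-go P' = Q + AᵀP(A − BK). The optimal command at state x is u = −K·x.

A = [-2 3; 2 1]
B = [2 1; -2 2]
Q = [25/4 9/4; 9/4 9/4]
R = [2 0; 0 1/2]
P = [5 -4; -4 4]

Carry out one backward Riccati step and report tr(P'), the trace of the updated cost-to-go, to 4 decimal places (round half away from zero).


BᵀP = [18.0000 -16.0000; -3.0000 4.0000]
S = R + BᵀPB = [2 0; 0 1/2] + [68.0000 -14.0000; -14.0000 5.0000] = [70.0000 -14.0000; -14.0000 5.5000]
BᵀPA = [-68.0000 38.0000; 14.0000 -5.0000]
K = S⁻¹·BᵀPA = [-0.9418 0.7354; 0.1481 0.9630]
A−BK = [-0.2646 0.5661; -0.1799 0.5450]
AᵀP(A−BK) = [1.8836 -1.4709; -1.4709 1.8677]
P' = Q + AᵀP(A−BK) = [8.1336 0.7791; 0.7791 4.1177]
tr(P') = 12.2513

12.2513


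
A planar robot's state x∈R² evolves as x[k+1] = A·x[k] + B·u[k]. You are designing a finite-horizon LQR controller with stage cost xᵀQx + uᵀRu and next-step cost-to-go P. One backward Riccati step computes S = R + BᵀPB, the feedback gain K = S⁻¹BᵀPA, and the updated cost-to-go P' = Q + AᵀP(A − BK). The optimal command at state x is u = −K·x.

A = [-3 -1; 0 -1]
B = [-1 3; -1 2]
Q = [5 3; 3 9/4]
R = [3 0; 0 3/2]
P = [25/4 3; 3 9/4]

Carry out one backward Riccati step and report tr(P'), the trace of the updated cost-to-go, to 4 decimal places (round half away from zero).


BᵀP = [-9.2500 -5.2500; 24.7500 13.5000]
S = R + BᵀPB = [3 0; 0 3/2] + [14.5000 -38.2500; -38.2500 101.2500] = [17.5000 -38.2500; -38.2500 102.7500]
BᵀPA = [27.7500 14.5000; -74.2500 -38.2500]
K = S⁻¹·BᵀPA = [0.0336 0.0800; -0.7101 -0.3425]
A−BK = [-0.8360 0.1074; 1.4538 -0.2350]
AᵀP(A−BK) = [2.5912 0.1007; 0.1007 0.2401]
P' = Q + AᵀP(A−BK) = [7.5912 3.1007; 3.1007 2.4901]
tr(P') = 10.0813

10.0813


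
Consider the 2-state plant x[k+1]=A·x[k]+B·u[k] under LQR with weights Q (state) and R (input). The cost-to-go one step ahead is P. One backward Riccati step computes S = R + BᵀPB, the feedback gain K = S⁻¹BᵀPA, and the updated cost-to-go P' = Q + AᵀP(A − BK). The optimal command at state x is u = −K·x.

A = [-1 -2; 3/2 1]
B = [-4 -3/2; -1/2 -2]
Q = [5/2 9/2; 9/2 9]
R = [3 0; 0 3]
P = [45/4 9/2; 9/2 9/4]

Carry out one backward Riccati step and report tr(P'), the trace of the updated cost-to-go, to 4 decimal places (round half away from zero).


13.4376

BᵀP = [-47.2500 -19.1250; -25.8750 -11.2500]
S = R + BᵀPB = [3 0; 0 3] + [198.5625 109.1250; 109.1250 61.3125] = [201.5625 109.1250; 109.1250 64.3125]
BᵀPA = [18.5625 75.3750; 9.0000 40.5000]
K = S⁻¹·BᵀPA = [0.2007 0.4058; -0.2006 -0.0588]
A−BK = [-0.4981 -0.4651; 1.1992 1.0853]
AᵀP(A−BK) = [0.8925 0.8718; 0.8718 1.0452]
P' = Q + AᵀP(A−BK) = [3.3925 5.3718; 5.3718 10.0452]
tr(P') = 13.4376


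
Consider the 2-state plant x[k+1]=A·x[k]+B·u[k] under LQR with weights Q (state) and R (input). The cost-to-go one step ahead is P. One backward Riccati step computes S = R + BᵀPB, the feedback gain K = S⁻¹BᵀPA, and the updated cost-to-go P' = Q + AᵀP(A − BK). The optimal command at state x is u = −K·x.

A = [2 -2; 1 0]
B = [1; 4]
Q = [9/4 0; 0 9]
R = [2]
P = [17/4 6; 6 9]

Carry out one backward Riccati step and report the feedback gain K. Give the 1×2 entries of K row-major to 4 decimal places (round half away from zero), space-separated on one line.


BᵀP = [28.2500 42.0000]
S = R + BᵀPB = [2] + [196.2500] = [198.2500]
BᵀPA = [98.5000 -56.5000]
K = S⁻¹·BᵀPA = [0.4968 -0.2850]
A−BK = [1.5032 -1.7150; -0.9874 1.1400]
AᵀP(A−BK) = [1.0605 -0.9281; -0.9281 0.8979]
P' = Q + AᵀP(A−BK) = [3.3105 -0.9281; -0.9281 9.8979]
tr(P') = 13.2084

0.4968 -0.2850


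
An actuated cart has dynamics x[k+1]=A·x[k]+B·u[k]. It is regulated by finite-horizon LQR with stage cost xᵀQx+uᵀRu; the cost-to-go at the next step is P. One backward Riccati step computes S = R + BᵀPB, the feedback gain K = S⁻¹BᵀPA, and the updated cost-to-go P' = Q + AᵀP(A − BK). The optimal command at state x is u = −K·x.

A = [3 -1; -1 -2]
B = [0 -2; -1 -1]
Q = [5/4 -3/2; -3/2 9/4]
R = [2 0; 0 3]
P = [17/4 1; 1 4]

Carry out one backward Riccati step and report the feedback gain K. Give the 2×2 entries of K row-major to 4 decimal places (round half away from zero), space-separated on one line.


BᵀP = [-1.0000 -4.0000; -9.5000 -6.0000]
S = R + BᵀPB = [2 0; 0 3] + [4.0000 6.0000; 6.0000 25.0000] = [6.0000 6.0000; 6.0000 28.0000]
BᵀPA = [1.0000 9.0000; -22.5000 21.5000]
K = S⁻¹·BᵀPA = [1.2348 0.9318; -1.0682 0.5682]
A−BK = [0.8636 0.1364; -0.8333 -0.5000]
AᵀP(A−BK) = [10.9811 2.1023; 2.1023 3.6477]
P' = Q + AᵀP(A−BK) = [12.2311 0.6023; 0.6023 5.8977]
tr(P') = 18.1288

1.2348 0.9318 -1.0682 0.5682


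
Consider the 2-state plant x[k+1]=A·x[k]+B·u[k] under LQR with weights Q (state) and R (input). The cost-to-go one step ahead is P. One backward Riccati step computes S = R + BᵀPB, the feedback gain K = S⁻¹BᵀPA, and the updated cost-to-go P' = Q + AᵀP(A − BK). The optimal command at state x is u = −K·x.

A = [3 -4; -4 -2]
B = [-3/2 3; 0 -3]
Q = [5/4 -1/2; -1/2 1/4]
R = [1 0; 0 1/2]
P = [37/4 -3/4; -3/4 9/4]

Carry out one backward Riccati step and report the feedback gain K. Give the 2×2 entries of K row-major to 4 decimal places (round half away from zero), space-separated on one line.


BᵀP = [-13.8750 1.1250; 30.0000 -9.0000]
S = R + BᵀPB = [1 0; 0 1/2] + [20.8125 -45.0000; -45.0000 117.0000] = [21.8125 -45.0000; -45.0000 117.5000]
BᵀPA = [-46.1250 53.2500; 126.0000 -102.0000]
K = S⁻¹·BᵀPA = [0.4653 3.0985; 1.2505 0.3186]
A−BK = [-0.0537 -0.3080; -0.2484 -1.0443]
AᵀP(A−BK) = [1.1439 2.2780; 2.2780 12.5000]
P' = Q + AᵀP(A−BK) = [2.3939 1.7780; 1.7780 12.7500]
tr(P') = 15.1439

0.4653 3.0985 1.2505 0.3186


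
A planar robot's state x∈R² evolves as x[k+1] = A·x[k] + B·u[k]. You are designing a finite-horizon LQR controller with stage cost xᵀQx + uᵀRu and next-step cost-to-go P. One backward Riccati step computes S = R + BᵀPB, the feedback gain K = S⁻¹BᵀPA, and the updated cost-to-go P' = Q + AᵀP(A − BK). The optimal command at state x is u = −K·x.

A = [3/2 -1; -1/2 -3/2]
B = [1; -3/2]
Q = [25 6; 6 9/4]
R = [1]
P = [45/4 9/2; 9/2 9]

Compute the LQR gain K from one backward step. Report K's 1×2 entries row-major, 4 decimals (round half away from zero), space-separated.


BᵀP = [4.5000 -9.0000]
S = R + BᵀPB = [1] + [18.0000] = [19.0000]
BᵀPA = [11.2500 9.0000]
K = S⁻¹·BᵀPA = [0.5921 0.4737]
A−BK = [0.9079 -1.4737; 0.3882 -0.7895]
AᵀP(A−BK) = [14.1513 -23.3289; -23.3289 40.7368]
P' = Q + AᵀP(A−BK) = [39.1513 -17.3289; -17.3289 42.9868]
tr(P') = 82.1382

0.5921 0.4737


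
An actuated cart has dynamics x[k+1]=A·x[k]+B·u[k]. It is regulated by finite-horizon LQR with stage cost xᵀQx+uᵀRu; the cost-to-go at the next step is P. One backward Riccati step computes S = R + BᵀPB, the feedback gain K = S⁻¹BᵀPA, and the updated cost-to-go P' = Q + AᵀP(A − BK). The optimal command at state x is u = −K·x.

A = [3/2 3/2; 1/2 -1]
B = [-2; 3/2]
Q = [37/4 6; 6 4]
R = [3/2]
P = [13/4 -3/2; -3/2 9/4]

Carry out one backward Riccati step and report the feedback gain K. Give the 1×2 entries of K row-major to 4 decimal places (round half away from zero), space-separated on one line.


-0.3479 -0.6827

BᵀP = [-8.7500 6.3750]
S = R + BᵀPB = [3/2] + [27.0625] = [28.5625]
BᵀPA = [-9.9375 -19.5000]
K = S⁻¹·BᵀPA = [-0.3479 -0.6827]
A−BK = [0.8042 0.1346; 1.0219 0.0241]
AᵀP(A−BK) = [2.1675 0.5280; 0.5280 0.7496]
P' = Q + AᵀP(A−BK) = [11.4175 6.5280; 6.5280 4.7496]
tr(P') = 16.1671


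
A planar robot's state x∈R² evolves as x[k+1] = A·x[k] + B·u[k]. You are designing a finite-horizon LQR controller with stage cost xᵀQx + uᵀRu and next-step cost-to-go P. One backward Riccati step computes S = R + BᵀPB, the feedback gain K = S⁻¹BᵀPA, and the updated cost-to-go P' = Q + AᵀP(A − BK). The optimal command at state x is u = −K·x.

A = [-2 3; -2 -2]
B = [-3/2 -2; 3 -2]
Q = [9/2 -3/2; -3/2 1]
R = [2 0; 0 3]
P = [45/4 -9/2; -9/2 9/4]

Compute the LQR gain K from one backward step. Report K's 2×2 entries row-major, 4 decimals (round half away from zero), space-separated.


0.1426 -1.1404 0.6280 -0.5243

BᵀP = [-30.3750 13.5000; -13.5000 4.5000]
S = R + BᵀPB = [2 0; 0 3] + [86.0625 33.7500; 33.7500 18.0000] = [88.0625 33.7500; 33.7500 21.0000]
BᵀPA = [33.7500 -118.1250; 18.0000 -49.5000]
K = S⁻¹·BᵀPA = [0.1426 -1.1404; 0.6280 -0.5243]
A−BK = [-0.5301 0.2408; -1.1716 0.3728]
AᵀP(A−BK) = [1.8841 -1.5729; -1.5729 3.5829]
P' = Q + AᵀP(A−BK) = [6.3841 -3.0729; -3.0729 4.5829]
tr(P') = 10.9670


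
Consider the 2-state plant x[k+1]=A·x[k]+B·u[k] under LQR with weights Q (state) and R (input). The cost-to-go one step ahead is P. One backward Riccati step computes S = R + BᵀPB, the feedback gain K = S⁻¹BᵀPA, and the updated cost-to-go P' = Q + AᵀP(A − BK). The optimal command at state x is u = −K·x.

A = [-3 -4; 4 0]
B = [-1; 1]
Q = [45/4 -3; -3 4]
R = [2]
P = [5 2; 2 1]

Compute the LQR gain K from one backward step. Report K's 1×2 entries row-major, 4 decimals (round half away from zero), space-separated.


1.2500 3.0000

BᵀP = [-3.0000 -1.0000]
S = R + BᵀPB = [2] + [2.0000] = [4.0000]
BᵀPA = [5.0000 12.0000]
K = S⁻¹·BᵀPA = [1.2500 3.0000]
A−BK = [-1.7500 -1.0000; 2.7500 -3.0000]
AᵀP(A−BK) = [6.7500 13.0000; 13.0000 44.0000]
P' = Q + AᵀP(A−BK) = [18.0000 10.0000; 10.0000 48.0000]
tr(P') = 66.0000


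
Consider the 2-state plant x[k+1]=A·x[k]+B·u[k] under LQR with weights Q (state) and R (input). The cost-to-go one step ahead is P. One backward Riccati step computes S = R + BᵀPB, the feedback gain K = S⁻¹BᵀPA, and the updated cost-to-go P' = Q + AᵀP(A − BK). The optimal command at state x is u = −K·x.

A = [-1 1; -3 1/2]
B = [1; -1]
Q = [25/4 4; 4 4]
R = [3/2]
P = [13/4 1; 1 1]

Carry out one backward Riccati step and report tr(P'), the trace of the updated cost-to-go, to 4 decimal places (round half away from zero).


BᵀP = [2.2500 0.0000]
S = R + BᵀPB = [3/2] + [2.2500] = [3.7500]
BᵀPA = [-2.2500 2.2500]
K = S⁻¹·BᵀPA = [-0.6000 0.6000]
A−BK = [-0.4000 0.4000; -3.6000 1.1000]
AᵀP(A−BK) = [16.9000 -6.9000; -6.9000 3.1500]
P' = Q + AᵀP(A−BK) = [23.1500 -2.9000; -2.9000 7.1500]
tr(P') = 30.3000

30.3000


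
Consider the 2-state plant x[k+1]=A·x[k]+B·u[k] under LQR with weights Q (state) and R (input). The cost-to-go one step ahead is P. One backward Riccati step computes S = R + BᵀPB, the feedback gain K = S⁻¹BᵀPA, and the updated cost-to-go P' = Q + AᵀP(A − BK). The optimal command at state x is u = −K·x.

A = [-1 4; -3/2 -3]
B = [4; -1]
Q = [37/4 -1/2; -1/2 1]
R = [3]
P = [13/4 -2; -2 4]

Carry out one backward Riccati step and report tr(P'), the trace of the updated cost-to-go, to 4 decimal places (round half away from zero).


29.5000

BᵀP = [15.0000 -12.0000]
S = R + BᵀPB = [3] + [72.0000] = [75.0000]
BᵀPA = [3.0000 96.0000]
K = S⁻¹·BᵀPA = [0.0400 1.2800]
A−BK = [-1.1600 -1.1200; -1.4600 -1.7200]
AᵀP(A−BK) = [6.1300 7.1600; 7.1600 13.1200]
P' = Q + AᵀP(A−BK) = [15.3800 6.6600; 6.6600 14.1200]
tr(P') = 29.5000


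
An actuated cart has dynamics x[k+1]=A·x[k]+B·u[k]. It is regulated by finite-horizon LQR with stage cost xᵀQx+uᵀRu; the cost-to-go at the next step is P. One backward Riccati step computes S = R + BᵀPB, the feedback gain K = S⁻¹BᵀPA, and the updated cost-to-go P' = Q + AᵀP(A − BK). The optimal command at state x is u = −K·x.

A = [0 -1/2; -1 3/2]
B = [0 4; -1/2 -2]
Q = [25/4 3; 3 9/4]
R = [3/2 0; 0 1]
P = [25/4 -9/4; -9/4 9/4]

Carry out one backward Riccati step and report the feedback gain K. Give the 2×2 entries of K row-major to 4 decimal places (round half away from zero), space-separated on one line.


0.2861 -0.3610 0.0792 -0.2230

BᵀP = [1.1250 -1.1250; 29.5000 -13.5000]
S = R + BᵀPB = [3/2 0; 0 1] + [0.5625 6.7500; 6.7500 145.0000] = [2.0625 6.7500; 6.7500 146.0000]
BᵀPA = [1.1250 -2.2500; 13.5000 -35.0000]
K = S⁻¹·BᵀPA = [0.2861 -0.3610; 0.0792 -0.2230]
A−BK = [-0.3169 0.3921; -0.6985 0.8734]
AᵀP(A−BK) = [0.8584 -1.0829; -1.0829 1.3815]
P' = Q + AᵀP(A−BK) = [7.1084 1.9171; 1.9171 3.6315]
tr(P') = 10.7399


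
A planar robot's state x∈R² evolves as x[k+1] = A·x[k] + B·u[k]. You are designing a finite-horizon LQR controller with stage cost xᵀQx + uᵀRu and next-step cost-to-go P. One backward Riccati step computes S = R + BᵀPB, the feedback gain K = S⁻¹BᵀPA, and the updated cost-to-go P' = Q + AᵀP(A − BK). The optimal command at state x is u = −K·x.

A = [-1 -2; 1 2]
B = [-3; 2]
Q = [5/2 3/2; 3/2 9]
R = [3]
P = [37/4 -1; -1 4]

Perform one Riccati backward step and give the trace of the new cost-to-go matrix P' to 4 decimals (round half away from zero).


BᵀP = [-29.7500 11.0000]
S = R + BᵀPB = [3] + [111.2500] = [114.2500]
BᵀPA = [40.7500 81.5000]
K = S⁻¹·BᵀPA = [0.3567 0.7133]
A−BK = [0.0700 0.1400; 0.2867 0.5733]
AᵀP(A−BK) = [0.7155 1.4311; 1.4311 2.8621]
P' = Q + AᵀP(A−BK) = [3.2155 2.9311; 2.9311 11.8621]
tr(P') = 15.0777

15.0777


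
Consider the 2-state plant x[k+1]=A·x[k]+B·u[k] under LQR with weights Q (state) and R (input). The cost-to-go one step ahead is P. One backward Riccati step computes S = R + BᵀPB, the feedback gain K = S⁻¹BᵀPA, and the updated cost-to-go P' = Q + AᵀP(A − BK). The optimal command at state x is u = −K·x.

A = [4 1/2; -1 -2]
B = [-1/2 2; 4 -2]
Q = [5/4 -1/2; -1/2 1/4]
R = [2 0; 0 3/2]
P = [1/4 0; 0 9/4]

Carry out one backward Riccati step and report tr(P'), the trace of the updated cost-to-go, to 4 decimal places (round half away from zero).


BᵀP = [-0.1250 9.0000; 0.5000 -4.5000]
S = R + BᵀPB = [2 0; 0 3/2] + [36.0625 -18.2500; -18.2500 10.0000] = [38.0625 -18.2500; -18.2500 11.5000]
BᵀPA = [-9.5000 -18.0625; 6.5000 9.2500]
K = S⁻¹·BᵀPA = [0.0896 -0.3718; 0.7074 0.2144]
A−BK = [2.6300 -0.1147; 0.0564 -0.0842]
AᵀP(A−BK) = [2.5031 0.0748; 0.0748 0.3646]
P' = Q + AᵀP(A−BK) = [3.7531 -0.4252; -0.4252 0.6146]
tr(P') = 4.3676

4.3676


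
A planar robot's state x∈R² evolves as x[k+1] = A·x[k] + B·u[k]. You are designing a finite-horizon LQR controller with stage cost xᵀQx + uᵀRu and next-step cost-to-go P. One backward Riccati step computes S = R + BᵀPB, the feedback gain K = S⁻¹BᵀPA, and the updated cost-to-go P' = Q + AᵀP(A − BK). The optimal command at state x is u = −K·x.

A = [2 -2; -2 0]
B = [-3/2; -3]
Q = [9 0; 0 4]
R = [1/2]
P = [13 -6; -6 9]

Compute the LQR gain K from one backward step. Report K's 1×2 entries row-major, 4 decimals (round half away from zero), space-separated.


0.5815 0.0529

BᵀP = [-1.5000 -18.0000]
S = R + BᵀPB = [1/2] + [56.2500] = [56.7500]
BᵀPA = [33.0000 3.0000]
K = S⁻¹·BᵀPA = [0.5815 0.0529]
A−BK = [2.8722 -1.9207; -0.2555 0.1586]
AᵀP(A−BK) = [116.8106 -77.7445; -77.7445 51.8414]
P' = Q + AᵀP(A−BK) = [125.8106 -77.7445; -77.7445 55.8414]
tr(P') = 181.6520


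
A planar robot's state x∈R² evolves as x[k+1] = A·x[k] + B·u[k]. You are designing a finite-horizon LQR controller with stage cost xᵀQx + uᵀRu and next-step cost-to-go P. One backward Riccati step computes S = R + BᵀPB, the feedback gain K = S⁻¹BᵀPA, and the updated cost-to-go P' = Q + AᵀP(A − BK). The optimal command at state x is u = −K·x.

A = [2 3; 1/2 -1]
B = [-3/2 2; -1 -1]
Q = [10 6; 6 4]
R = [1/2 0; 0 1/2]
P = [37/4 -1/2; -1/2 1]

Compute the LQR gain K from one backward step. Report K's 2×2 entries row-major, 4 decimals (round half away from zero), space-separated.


-0.7674 -0.3657 0.4115 1.2175

BᵀP = [-13.3750 -0.2500; 19.0000 -2.0000]
S = R + BᵀPB = [1/2 0; 0 1/2] + [20.3125 -26.5000; -26.5000 40.0000] = [20.8125 -26.5000; -26.5000 40.5000]
BᵀPA = [-26.8750 -39.8750; 37.0000 59.0000]
K = S⁻¹·BᵀPA = [-0.7674 -0.3657; 0.4115 1.2175]
A−BK = [0.0260 0.0164; 0.1441 -0.1482]
AᵀP(A−BK) = [0.4024 0.3741; 0.3741 0.8349]
P' = Q + AᵀP(A−BK) = [10.4024 6.3741; 6.3741 4.8349]
tr(P') = 15.2373


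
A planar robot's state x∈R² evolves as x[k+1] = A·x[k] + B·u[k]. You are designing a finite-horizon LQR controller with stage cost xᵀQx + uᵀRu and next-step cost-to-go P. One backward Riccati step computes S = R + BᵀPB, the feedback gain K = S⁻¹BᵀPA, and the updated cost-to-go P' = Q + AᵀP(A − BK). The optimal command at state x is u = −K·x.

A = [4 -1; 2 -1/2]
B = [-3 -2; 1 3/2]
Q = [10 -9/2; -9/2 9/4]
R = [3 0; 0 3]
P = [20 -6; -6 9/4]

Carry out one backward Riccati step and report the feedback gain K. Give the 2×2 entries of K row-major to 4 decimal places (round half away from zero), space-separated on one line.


BᵀP = [-66.0000 20.2500; -49.0000 15.3750]
S = R + BᵀPB = [3 0; 0 3] + [218.2500 162.3750; 162.3750 121.0625] = [221.2500 162.3750; 162.3750 124.0625]
BᵀPA = [-223.5000 55.8750; -165.2500 41.3125]
K = S⁻¹·BᵀPA = [-0.8267 0.2067; -0.2500 0.0625]
A−BK = [1.0199 -0.2550; 3.2017 -0.8004]
AᵀP(A−BK) = [6.9212 -1.7303; -1.7303 0.4326]
P' = Q + AᵀP(A−BK) = [16.9212 -6.2303; -6.2303 2.6826]
tr(P') = 19.6038

-0.8267 0.2067 -0.2500 0.0625


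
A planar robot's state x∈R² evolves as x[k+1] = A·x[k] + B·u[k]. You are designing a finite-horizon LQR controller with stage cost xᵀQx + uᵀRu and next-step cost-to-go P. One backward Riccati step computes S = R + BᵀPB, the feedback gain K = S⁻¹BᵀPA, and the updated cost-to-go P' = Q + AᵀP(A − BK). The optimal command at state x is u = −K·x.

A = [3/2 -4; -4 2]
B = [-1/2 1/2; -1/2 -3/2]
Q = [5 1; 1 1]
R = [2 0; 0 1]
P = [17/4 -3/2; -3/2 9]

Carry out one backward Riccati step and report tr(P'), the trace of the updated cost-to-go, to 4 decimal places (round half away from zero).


40.2110

BᵀP = [-1.3750 -3.7500; 4.3750 -14.2500]
S = R + BᵀPB = [2 0; 0 1] + [2.5625 4.9375; 4.9375 23.5625] = [4.5625 4.9375; 4.9375 24.5625]
BᵀPA = [12.9375 -2.0000; 63.5625 -46.0000]
K = S⁻¹·BᵀPA = [0.0449 2.0299; 2.5788 -2.2808]
A−BK = [0.2331 -1.8446; -0.1094 -0.4063]
AᵀP(A−BK) = [7.0691 -7.2872; -7.2872 27.1418]
P' = Q + AᵀP(A−BK) = [12.0691 -6.2872; -6.2872 28.1418]
tr(P') = 40.2110


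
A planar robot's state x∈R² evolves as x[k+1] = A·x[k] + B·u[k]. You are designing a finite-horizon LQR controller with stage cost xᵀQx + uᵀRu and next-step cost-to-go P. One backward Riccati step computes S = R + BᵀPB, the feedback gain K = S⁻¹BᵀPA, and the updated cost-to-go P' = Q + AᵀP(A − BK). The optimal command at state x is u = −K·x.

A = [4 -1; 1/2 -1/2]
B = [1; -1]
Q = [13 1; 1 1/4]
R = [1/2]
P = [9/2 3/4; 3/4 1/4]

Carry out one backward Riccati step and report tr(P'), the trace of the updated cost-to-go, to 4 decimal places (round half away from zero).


BᵀP = [3.7500 0.5000]
S = R + BᵀPB = [1/2] + [3.2500] = [3.7500]
BᵀPA = [15.2500 -4.0000]
K = S⁻¹·BᵀPA = [4.0667 -1.0667]
A−BK = [-0.0667 0.0667; 4.5667 -1.5667]
AᵀP(A−BK) = [13.0458 -3.6708; -3.6708 1.0458]
P' = Q + AᵀP(A−BK) = [26.0458 -2.6708; -2.6708 1.2958]
tr(P') = 27.3417

27.3417


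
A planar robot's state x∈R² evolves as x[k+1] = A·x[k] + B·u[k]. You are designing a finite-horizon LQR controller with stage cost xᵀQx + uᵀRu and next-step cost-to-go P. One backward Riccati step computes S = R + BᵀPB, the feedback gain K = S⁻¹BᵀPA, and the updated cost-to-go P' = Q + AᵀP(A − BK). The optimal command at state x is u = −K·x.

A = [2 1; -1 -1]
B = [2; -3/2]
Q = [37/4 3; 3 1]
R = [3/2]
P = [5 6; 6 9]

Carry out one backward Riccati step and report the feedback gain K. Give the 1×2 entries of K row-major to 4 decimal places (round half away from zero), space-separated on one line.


0.6087 0.4348

BᵀP = [1.0000 -1.5000]
S = R + BᵀPB = [3/2] + [4.2500] = [5.7500]
BᵀPA = [3.5000 2.5000]
K = S⁻¹·BᵀPA = [0.6087 0.4348]
A−BK = [0.7826 0.1304; -0.0870 -0.3478]
AᵀP(A−BK) = [2.8696 -0.5217; -0.5217 0.9130]
P' = Q + AᵀP(A−BK) = [12.1196 2.4783; 2.4783 1.9130]
tr(P') = 14.0326


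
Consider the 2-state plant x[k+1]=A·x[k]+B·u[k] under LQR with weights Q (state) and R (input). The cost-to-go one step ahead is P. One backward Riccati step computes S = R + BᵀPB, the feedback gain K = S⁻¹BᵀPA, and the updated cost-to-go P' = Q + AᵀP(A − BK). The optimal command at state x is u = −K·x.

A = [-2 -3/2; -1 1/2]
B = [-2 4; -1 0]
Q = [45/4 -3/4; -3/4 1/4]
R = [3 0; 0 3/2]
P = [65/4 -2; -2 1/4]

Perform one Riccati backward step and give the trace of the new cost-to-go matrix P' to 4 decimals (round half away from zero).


BᵀP = [-30.5000 3.7500; 65.0000 -8.0000]
S = R + BᵀPB = [3 0; 0 3/2] + [57.2500 -122.0000; -122.0000 260.0000] = [60.2500 -122.0000; -122.0000 261.5000]
BᵀPA = [57.2500 47.6250; -122.0000 -101.5000]
K = S⁻¹·BᵀPA = [0.0997 0.0814; -0.4200 -0.3502]
A−BK = [-0.1205 0.0635; -0.9003 0.5814]
AᵀP(A−BK) = [0.2991 0.2442; 0.2442 0.2062]
P' = Q + AᵀP(A−BK) = [11.5491 -0.5058; -0.5058 0.4562]
tr(P') = 12.0053

12.0053


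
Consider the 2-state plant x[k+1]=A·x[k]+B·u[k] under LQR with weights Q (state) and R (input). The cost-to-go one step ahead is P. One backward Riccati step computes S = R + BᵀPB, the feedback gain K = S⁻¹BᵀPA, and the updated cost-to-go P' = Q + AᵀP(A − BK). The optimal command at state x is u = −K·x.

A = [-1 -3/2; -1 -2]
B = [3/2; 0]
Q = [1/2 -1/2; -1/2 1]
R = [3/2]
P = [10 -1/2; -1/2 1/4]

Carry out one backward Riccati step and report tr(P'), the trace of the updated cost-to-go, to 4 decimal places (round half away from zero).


BᵀP = [15.0000 -0.7500]
S = R + BᵀPB = [3/2] + [22.5000] = [24.0000]
BᵀPA = [-14.2500 -21.0000]
K = S⁻¹·BᵀPA = [-0.5938 -0.8750]
A−BK = [-0.1094 -0.1875; -1.0000 -2.0000]
AᵀP(A−BK) = [0.7891 1.2813; 1.2813 2.1250]
P' = Q + AᵀP(A−BK) = [1.2891 0.7813; 0.7813 3.1250]
tr(P') = 4.4141

4.4141


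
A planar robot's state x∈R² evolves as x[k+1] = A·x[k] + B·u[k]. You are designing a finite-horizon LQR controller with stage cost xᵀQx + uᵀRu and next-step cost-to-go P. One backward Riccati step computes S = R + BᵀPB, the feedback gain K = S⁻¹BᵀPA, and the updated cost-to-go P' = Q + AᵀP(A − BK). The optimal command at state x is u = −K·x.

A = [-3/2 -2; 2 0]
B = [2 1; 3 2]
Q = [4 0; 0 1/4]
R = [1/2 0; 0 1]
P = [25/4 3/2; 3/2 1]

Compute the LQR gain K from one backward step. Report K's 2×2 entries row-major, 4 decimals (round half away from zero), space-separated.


-0.5184 -0.7737 0.4729 0.2282

BᵀP = [17.0000 6.0000; 9.2500 3.5000]
S = R + BᵀPB = [1/2 0; 0 1] + [52.0000 29.0000; 29.0000 16.2500] = [52.5000 29.0000; 29.0000 17.2500]
BᵀPA = [-13.5000 -34.0000; -6.8750 -18.5000]
K = S⁻¹·BᵀPA = [-0.5184 -0.7737; 0.4729 0.2282]
A−BK = [-0.9362 -0.6809; 2.6093 1.8646]
AᵀP(A−BK) = [5.3158 3.8743; 3.8743 2.9168]
P' = Q + AᵀP(A−BK) = [9.3158 3.8743; 3.8743 3.1668]
tr(P') = 12.4826


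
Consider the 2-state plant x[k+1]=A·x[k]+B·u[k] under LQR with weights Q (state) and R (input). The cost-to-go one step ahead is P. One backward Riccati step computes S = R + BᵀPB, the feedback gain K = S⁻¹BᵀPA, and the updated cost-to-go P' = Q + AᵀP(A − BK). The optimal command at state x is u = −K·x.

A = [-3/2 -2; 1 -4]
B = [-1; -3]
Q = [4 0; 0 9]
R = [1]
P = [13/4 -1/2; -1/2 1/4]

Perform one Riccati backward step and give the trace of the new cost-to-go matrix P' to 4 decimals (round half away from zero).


23.6652

BᵀP = [-1.7500 -0.2500]
S = R + BᵀPB = [1] + [2.5000] = [3.5000]
BᵀPA = [2.3750 4.5000]
K = S⁻¹·BᵀPA = [0.6786 1.2857]
A−BK = [-0.8214 -0.7143; 3.0357 -0.1429]
AᵀP(A−BK) = [7.4509 3.6964; 3.6964 3.2143]
P' = Q + AᵀP(A−BK) = [11.4509 3.6964; 3.6964 12.2143]
tr(P') = 23.6652


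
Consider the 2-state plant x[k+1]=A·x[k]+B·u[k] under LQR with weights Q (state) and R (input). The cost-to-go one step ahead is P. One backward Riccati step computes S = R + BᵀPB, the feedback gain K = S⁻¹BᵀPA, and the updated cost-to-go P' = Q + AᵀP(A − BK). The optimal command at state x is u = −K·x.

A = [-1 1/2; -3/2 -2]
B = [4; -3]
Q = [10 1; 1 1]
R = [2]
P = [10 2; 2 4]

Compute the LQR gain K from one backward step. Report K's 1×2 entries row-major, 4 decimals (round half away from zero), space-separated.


BᵀP = [34.0000 -4.0000]
S = R + BᵀPB = [2] + [148.0000] = [150.0000]
BᵀPA = [-28.0000 25.0000]
K = S⁻¹·BᵀPA = [-0.1867 0.1667]
A−BK = [-0.2533 -0.1667; -2.0600 -1.5000]
AᵀP(A−BK) = [19.7733 14.1667; 14.1667 10.3333]
P' = Q + AᵀP(A−BK) = [29.7733 15.1667; 15.1667 11.3333]
tr(P') = 41.1067

-0.1867 0.1667
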